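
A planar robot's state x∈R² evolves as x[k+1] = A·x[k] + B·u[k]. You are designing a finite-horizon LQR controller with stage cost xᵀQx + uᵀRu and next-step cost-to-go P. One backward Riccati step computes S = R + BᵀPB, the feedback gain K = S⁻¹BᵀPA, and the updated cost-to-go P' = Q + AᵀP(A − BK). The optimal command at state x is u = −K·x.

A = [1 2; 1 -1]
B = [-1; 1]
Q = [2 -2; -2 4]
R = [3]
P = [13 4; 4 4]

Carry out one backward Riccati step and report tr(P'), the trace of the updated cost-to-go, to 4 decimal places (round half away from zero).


BᵀP = [-9.0000 0.0000]
S = R + BᵀPB = [3] + [9.0000] = [12.0000]
BᵀPA = [-9.0000 -18.0000]
K = S⁻¹·BᵀPA = [-0.7500 -1.5000]
A−BK = [0.2500 0.5000; 1.7500 0.5000]
AᵀP(A−BK) = [18.2500 12.5000; 12.5000 13.0000]
P' = Q + AᵀP(A−BK) = [20.2500 10.5000; 10.5000 17.0000]
tr(P') = 37.2500

37.2500


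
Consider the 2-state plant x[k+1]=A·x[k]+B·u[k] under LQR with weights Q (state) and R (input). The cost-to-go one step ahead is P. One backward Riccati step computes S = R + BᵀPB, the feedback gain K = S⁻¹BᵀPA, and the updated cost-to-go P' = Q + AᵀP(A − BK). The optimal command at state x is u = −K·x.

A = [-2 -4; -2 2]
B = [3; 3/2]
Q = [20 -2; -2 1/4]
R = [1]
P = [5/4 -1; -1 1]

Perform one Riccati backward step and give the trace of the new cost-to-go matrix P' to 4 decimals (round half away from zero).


BᵀP = [2.2500 -1.5000]
S = R + BᵀPB = [1] + [4.5000] = [5.5000]
BᵀPA = [-1.5000 -12.0000]
K = S⁻¹·BᵀPA = [-0.2727 -2.1818]
A−BK = [-1.1818 2.5455; -1.5909 5.2727]
AᵀP(A−BK) = [0.5909 -1.2727; -1.2727 13.8182]
P' = Q + AᵀP(A−BK) = [20.5909 -3.2727; -3.2727 14.0682]
tr(P') = 34.6591

34.6591


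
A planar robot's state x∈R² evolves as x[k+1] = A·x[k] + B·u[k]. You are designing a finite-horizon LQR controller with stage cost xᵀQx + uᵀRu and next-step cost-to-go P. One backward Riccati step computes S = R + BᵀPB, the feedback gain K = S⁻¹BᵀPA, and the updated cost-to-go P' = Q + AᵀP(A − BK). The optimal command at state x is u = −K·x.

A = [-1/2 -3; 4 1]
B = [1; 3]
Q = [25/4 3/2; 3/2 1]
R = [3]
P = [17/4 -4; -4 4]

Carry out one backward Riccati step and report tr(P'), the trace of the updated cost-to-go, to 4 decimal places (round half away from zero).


36.9740

BᵀP = [-7.7500 8.0000]
S = R + BᵀPB = [3] + [16.2500] = [19.2500]
BᵀPA = [35.8750 31.2500]
K = S⁻¹·BᵀPA = [1.8636 1.6234]
A−BK = [-2.3636 -4.6234; -1.5909 -3.8701]
AᵀP(A−BK) = [14.2045 14.1364; 14.1364 15.5195]
P' = Q + AᵀP(A−BK) = [20.4545 15.6364; 15.6364 16.5195]
tr(P') = 36.9740


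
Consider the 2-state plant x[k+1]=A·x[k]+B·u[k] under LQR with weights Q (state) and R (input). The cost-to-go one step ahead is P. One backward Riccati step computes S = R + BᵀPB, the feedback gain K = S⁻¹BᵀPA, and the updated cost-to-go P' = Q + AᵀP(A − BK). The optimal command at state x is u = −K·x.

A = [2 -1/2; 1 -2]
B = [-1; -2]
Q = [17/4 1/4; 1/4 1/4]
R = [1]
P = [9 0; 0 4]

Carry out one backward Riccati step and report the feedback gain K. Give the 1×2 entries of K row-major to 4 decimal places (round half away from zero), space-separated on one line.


-1.0000 0.7885

BᵀP = [-9.0000 -8.0000]
S = R + BᵀPB = [1] + [25.0000] = [26.0000]
BᵀPA = [-26.0000 20.5000]
K = S⁻¹·BᵀPA = [-1.0000 0.7885]
A−BK = [1.0000 0.2885; -1.0000 -0.4231]
AᵀP(A−BK) = [14.0000 3.5000; 3.5000 2.0865]
P' = Q + AᵀP(A−BK) = [18.2500 3.7500; 3.7500 2.3365]
tr(P') = 20.5865


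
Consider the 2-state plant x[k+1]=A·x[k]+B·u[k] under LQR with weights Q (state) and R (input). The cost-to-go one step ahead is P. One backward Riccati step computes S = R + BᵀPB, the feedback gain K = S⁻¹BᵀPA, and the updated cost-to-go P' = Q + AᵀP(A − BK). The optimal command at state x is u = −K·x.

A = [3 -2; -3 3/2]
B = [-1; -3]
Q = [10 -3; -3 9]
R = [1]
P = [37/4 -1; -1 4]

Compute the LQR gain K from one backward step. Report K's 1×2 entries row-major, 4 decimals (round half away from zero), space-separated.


BᵀP = [-6.2500 -11.0000]
S = R + BᵀPB = [1] + [39.2500] = [40.2500]
BᵀPA = [14.2500 -4.0000]
K = S⁻¹·BᵀPA = [0.3540 -0.0994]
A−BK = [3.3540 -2.0994; -1.9379 1.2019]
AᵀP(A−BK) = [132.2050 -82.5839; -82.5839 51.6025]
P' = Q + AᵀP(A−BK) = [142.2050 -85.5839; -85.5839 60.6025]
tr(P') = 202.8075

0.3540 -0.0994


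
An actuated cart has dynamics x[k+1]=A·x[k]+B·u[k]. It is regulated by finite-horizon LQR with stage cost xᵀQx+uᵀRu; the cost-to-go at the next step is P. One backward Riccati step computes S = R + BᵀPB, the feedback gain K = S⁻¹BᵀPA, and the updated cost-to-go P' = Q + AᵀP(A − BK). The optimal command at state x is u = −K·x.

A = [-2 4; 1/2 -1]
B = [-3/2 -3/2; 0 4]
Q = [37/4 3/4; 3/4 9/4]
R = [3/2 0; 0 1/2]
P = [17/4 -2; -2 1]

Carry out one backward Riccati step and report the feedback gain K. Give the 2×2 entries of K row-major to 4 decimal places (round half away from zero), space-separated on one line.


BᵀP = [-6.3750 3.0000; -14.3750 7.0000]
S = R + BᵀPB = [3/2 0; 0 1/2] + [9.5625 21.5625; 21.5625 49.5625] = [11.0625 21.5625; 21.5625 50.0625]
BᵀPA = [14.2500 -28.5000; 32.2500 -64.5000]
K = S⁻¹·BᵀPA = [0.2025 -0.4051; 0.5570 -1.1139]
A−BK = [-0.8608 1.7215; -1.7278 3.4557]
AᵀP(A−BK) = [0.4019 -0.8038; -0.8038 1.6076]
P' = Q + AᵀP(A−BK) = [9.6519 -0.0538; -0.0538 3.8576]
tr(P') = 13.5095

0.2025 -0.4051 0.5570 -1.1139


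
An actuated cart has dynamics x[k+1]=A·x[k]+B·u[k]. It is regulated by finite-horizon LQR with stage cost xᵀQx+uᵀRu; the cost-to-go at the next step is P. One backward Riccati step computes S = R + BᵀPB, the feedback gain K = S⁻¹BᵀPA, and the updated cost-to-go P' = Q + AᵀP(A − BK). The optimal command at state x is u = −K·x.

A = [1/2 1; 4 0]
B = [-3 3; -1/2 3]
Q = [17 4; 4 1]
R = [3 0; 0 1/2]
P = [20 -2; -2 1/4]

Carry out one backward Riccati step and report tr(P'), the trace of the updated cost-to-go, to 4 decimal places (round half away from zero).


18.7856

BᵀP = [-59.0000 5.8750; 54.0000 -5.2500]
S = R + BᵀPB = [3 0; 0 1/2] + [174.0625 -159.3750; -159.3750 146.2500] = [177.0625 -159.3750; -159.3750 146.7500]
BᵀPA = [-6.0000 -59.0000; 6.0000 54.0000]
K = S⁻¹·BᵀPA = [0.1298 -0.0891; 0.1819 0.2712]
A−BK = [0.3438 -0.0809; 3.5193 -0.8581]
AᵀP(A−BK) = [0.6877 -0.1618; -0.1618 0.0979]
P' = Q + AᵀP(A−BK) = [17.6877 3.8382; 3.8382 1.0979]
tr(P') = 18.7856


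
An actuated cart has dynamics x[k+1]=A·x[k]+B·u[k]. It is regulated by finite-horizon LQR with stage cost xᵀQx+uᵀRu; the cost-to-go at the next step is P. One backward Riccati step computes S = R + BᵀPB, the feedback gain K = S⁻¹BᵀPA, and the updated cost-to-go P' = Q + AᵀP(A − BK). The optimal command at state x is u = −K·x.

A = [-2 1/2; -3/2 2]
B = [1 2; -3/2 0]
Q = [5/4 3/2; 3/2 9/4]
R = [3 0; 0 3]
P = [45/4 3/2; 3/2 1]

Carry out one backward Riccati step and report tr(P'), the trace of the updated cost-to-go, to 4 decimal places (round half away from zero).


11.5179

BᵀP = [9.0000 0.0000; 22.5000 3.0000]
S = R + BᵀPB = [3 0; 0 3] + [9.0000 18.0000; 18.0000 45.0000] = [12.0000 18.0000; 18.0000 48.0000]
BᵀPA = [-18.0000 4.5000; -49.5000 17.2500]
K = S⁻¹·BᵀPA = [0.1071 -0.3750; -1.0714 0.5000]
A−BK = [0.0357 -0.1250; -1.3393 1.4375]
AᵀP(A−BK) = [5.1429 -3.3750; -3.3750 2.8750]
P' = Q + AᵀP(A−BK) = [6.3929 -1.8750; -1.8750 5.1250]
tr(P') = 11.5179


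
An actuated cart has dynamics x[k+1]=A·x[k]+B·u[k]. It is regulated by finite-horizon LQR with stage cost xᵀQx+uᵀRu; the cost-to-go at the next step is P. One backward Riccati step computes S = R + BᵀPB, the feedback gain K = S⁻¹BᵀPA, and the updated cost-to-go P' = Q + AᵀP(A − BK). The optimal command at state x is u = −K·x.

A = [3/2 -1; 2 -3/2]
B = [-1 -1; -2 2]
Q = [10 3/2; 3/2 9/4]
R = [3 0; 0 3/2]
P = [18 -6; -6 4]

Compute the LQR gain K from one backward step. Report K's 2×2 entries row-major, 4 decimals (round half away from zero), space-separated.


BᵀP = [-6.0000 -2.0000; -30.0000 14.0000]
S = R + BᵀPB = [3 0; 0 3/2] + [10.0000 2.0000; 2.0000 58.0000] = [13.0000 2.0000; 2.0000 59.5000]
BᵀPA = [-13.0000 9.0000; -17.0000 9.0000]
K = S⁻¹·BᵀPA = [-0.9610 0.6725; -0.2534 0.1287]
A−BK = [0.2856 -0.1988; 0.5848 -0.4123]
AᵀP(A−BK) = [3.6988 -2.5702; -2.5702 1.7895]
P' = Q + AᵀP(A−BK) = [13.6988 -1.0702; -1.0702 4.0395]
tr(P') = 17.7383

-0.9610 0.6725 -0.2534 0.1287


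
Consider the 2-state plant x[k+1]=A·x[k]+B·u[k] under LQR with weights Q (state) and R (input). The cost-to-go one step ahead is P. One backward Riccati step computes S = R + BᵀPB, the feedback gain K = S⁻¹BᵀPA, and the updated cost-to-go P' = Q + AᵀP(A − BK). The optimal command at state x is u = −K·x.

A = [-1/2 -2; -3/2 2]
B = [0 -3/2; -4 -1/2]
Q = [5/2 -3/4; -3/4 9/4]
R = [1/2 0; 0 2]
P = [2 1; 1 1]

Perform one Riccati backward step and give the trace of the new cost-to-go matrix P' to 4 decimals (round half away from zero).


6.8886

BᵀP = [-4.0000 -4.0000; -3.5000 -2.0000]
S = R + BᵀPB = [1/2 0; 0 2] + [16.0000 8.0000; 8.0000 6.2500] = [16.5000 8.0000; 8.0000 8.2500]
BᵀPA = [8.0000 0.0000; 4.7500 3.0000]
K = S⁻¹·BᵀPA = [0.3882 -0.3328; 0.1993 0.6863]
A−BK = [-0.2010 -0.9705; 0.1525 1.0121]
AᵀP(A−BK) = [0.1976 0.4021; 0.4021 1.9411]
P' = Q + AᵀP(A−BK) = [2.6976 -0.3479; -0.3479 4.1911]
tr(P') = 6.8886


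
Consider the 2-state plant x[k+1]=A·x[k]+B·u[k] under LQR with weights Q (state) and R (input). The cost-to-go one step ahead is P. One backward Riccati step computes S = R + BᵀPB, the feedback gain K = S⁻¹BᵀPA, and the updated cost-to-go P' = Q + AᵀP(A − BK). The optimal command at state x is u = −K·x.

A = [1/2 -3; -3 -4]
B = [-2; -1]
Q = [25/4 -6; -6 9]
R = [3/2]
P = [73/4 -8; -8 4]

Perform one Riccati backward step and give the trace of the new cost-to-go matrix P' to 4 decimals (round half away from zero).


BᵀP = [-28.5000 12.0000]
S = R + BᵀPB = [3/2] + [45.0000] = [46.5000]
BᵀPA = [-50.2500 37.5000]
K = S⁻¹·BᵀPA = [-1.0806 0.8065]
A−BK = [-1.6613 -1.3871; -4.0806 -3.1935]
AᵀP(A−BK) = [10.2601 5.1492; 5.1492 6.0081]
P' = Q + AᵀP(A−BK) = [16.5101 -0.8508; -0.8508 15.0081]
tr(P') = 31.5181

31.5181


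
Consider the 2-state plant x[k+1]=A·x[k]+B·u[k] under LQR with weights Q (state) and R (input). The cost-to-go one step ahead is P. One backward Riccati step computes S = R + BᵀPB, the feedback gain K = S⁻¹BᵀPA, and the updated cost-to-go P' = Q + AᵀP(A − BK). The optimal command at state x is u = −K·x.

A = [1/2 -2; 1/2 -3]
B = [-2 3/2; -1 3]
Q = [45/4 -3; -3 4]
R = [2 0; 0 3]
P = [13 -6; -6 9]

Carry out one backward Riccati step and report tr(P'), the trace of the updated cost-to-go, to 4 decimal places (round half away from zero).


17.8094

BᵀP = [-20.0000 3.0000; 1.5000 18.0000]
S = R + BᵀPB = [2 0; 0 3] + [37.0000 -21.0000; -21.0000 56.2500] = [39.0000 -21.0000; -21.0000 59.2500]
BᵀPA = [-8.5000 31.0000; 9.7500 -57.0000]
K = S⁻¹·BᵀPA = [-0.1598 0.3422; 0.1079 -0.8408]
A−BK = [0.0185 -0.0546; 0.0164 -0.1356]
AᵀP(A−BK) = [0.0892 -0.3943; -0.3943 2.4701]
P' = Q + AᵀP(A−BK) = [11.3392 -3.3943; -3.3943 6.4701]
tr(P') = 17.8094


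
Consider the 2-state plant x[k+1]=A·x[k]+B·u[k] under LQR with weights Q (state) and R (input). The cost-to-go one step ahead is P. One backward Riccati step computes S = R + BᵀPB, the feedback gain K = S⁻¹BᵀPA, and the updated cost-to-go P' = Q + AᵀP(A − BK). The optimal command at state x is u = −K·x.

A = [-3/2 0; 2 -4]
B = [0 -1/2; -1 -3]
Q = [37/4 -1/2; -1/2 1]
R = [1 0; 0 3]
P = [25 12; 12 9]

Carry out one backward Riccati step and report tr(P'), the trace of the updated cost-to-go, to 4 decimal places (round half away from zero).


32.2313

BᵀP = [-12.0000 -9.0000; -48.5000 -33.0000]
S = R + BᵀPB = [1 0; 0 3] + [9.0000 33.0000; 33.0000 123.2500] = [10.0000 33.0000; 33.0000 126.2500]
BᵀPA = [0.0000 36.0000; 6.7500 132.0000]
K = S⁻¹·BᵀPA = [-1.2839 1.0893; 0.3890 0.7608]
A−BK = [-1.3055 0.3804; 1.8833 -0.6282]
AᵀP(A−BK) = [17.6239 -5.1354; -5.1354 4.3573]
P' = Q + AᵀP(A−BK) = [26.8739 -5.6354; -5.6354 5.3573]
tr(P') = 32.2313


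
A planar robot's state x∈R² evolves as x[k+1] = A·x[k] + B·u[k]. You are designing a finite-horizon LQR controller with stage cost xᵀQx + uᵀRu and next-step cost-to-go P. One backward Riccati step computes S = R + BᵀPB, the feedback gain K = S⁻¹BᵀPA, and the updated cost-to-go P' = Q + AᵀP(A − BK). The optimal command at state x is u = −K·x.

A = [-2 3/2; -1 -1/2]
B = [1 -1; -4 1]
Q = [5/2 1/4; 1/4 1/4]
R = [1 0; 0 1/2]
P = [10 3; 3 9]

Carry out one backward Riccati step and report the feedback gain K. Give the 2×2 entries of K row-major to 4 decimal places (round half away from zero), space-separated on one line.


BᵀP = [-2.0000 -33.0000; -7.0000 6.0000]
S = R + BᵀPB = [1 0; 0 1/2] + [130.0000 -31.0000; -31.0000 13.0000] = [131.0000 -31.0000; -31.0000 13.5000]
BᵀPA = [37.0000 13.5000; 8.0000 -13.5000]
K = S⁻¹·BᵀPA = [0.9257 -0.2926; 2.7183 -1.6718]
A−BK = [-0.2074 0.1207; -0.0155 0.0015]
AᵀP(A−BK) = [5.0031 -2.8003; -2.8003 1.6300]
P' = Q + AᵀP(A−BK) = [7.5031 -2.5503; -2.5503 1.8800]
tr(P') = 9.3831

0.9257 -0.2926 2.7183 -1.6718


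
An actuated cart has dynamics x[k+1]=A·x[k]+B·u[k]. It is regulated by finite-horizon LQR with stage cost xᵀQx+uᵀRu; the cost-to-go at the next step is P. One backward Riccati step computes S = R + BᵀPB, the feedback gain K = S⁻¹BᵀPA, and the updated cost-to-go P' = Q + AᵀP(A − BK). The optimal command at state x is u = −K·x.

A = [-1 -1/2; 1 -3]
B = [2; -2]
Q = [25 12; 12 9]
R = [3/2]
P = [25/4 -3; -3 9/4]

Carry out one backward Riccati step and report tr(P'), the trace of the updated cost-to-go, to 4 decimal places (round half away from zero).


38.8577

BᵀP = [18.5000 -10.5000]
S = R + BᵀPB = [3/2] + [58.0000] = [59.5000]
BᵀPA = [-29.0000 22.2500]
K = S⁻¹·BᵀPA = [-0.4874 0.3739]
A−BK = [-0.0252 -1.2479; 0.0252 -2.2521]
AᵀP(A−BK) = [0.3655 -0.2805; -0.2805 4.4921]
P' = Q + AᵀP(A−BK) = [25.3655 11.7195; 11.7195 13.4921]
tr(P') = 38.8577


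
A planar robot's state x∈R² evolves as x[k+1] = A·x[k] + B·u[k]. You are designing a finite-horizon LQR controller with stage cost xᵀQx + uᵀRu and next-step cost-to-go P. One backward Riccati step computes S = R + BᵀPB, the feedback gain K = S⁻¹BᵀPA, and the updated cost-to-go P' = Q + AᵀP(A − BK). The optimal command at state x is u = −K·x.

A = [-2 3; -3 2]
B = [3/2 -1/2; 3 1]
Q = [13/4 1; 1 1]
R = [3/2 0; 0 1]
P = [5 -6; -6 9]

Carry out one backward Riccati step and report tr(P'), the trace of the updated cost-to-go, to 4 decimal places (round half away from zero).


BᵀP = [-10.5000 18.0000; -8.5000 12.0000]
S = R + BᵀPB = [3/2 0; 0 1] + [38.2500 23.2500; 23.2500 16.2500] = [39.7500 23.2500; 23.2500 17.2500]
BᵀPA = [-33.0000 4.5000; -19.0000 -1.5000]
K = S⁻¹·BᵀPA = [-0.8786 0.7752; 0.0827 -1.1318]
A−BK = [-0.6408 1.2713; -0.4470 0.8062]
AᵀP(A−BK) = [1.5788 -1.9225; -1.9225 3.8140]
P' = Q + AᵀP(A−BK) = [4.8288 -0.9225; -0.9225 4.8140]
tr(P') = 9.6428

9.6428


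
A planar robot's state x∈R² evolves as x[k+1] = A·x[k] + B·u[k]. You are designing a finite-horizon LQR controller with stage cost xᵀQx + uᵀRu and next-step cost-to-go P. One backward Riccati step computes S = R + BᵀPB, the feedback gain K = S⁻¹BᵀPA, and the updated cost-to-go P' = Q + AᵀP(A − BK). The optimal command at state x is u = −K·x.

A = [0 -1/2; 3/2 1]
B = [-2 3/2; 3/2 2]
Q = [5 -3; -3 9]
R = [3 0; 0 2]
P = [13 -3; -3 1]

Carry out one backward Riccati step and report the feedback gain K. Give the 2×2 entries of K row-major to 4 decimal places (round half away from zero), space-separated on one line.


0.2234 0.3064 0.1809 0.0099

BᵀP = [-30.5000 7.5000; 13.5000 -2.5000]
S = R + BᵀPB = [3 0; 0 2] + [72.2500 -30.7500; -30.7500 15.2500] = [75.2500 -30.7500; -30.7500 17.2500]
BᵀPA = [11.2500 22.7500; -3.7500 -9.2500]
K = S⁻¹·BᵀPA = [0.2234 0.3064; 0.1809 0.0099]
A−BK = [0.1755 0.0979; 0.8032 0.5206]
AᵀP(A−BK) = [0.4149 0.3404; 0.3404 0.3716]
P' = Q + AᵀP(A−BK) = [5.4149 -2.6596; -2.6596 9.3716]
tr(P') = 14.7865


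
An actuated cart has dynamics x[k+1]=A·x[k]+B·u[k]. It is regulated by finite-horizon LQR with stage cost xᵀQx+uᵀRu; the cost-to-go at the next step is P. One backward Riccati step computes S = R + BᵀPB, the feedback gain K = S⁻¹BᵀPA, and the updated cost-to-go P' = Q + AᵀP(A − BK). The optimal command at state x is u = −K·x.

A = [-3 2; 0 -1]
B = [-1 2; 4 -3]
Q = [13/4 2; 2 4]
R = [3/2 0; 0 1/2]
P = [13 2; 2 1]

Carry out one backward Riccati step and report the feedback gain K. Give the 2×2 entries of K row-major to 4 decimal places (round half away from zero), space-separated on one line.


BᵀP = [-5.0000 2.0000; 20.0000 1.0000]
S = R + BᵀPB = [3/2 0; 0 1/2] + [13.0000 -16.0000; -16.0000 37.0000] = [14.5000 -16.0000; -16.0000 37.5000]
BᵀPA = [15.0000 -12.0000; -60.0000 39.0000]
K = S⁻¹·BᵀPA = [-1.3814 0.6047; -2.1894 1.2980]
A−BK = [-0.0026 0.0087; -1.0426 0.4752]
AᵀP(A−BK) = [6.3571 -3.1903; -3.1903 1.6342]
P' = Q + AᵀP(A−BK) = [9.6071 -1.1903; -1.1903 5.6342]
tr(P') = 15.2413

-1.3814 0.6047 -2.1894 1.2980


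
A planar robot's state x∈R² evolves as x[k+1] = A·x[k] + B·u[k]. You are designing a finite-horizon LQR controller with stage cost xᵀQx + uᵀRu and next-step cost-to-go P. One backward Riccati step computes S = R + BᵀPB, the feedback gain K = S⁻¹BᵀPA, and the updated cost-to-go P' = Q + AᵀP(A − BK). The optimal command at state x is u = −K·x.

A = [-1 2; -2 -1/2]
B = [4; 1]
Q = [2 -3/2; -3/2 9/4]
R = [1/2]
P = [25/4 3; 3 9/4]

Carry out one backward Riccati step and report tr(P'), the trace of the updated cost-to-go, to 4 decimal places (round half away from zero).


7.0308

BᵀP = [28.0000 14.2500]
S = R + BᵀPB = [1/2] + [126.2500] = [126.7500]
BᵀPA = [-56.5000 48.8750]
K = S⁻¹·BᵀPA = [-0.4458 0.3856]
A−BK = [0.7830 0.4576; -1.5542 -0.8856]
AᵀP(A−BK) = [2.0646 1.0365; 1.0365 0.7162]
P' = Q + AᵀP(A−BK) = [4.0646 -0.4635; -0.4635 2.9662]
tr(P') = 7.0308


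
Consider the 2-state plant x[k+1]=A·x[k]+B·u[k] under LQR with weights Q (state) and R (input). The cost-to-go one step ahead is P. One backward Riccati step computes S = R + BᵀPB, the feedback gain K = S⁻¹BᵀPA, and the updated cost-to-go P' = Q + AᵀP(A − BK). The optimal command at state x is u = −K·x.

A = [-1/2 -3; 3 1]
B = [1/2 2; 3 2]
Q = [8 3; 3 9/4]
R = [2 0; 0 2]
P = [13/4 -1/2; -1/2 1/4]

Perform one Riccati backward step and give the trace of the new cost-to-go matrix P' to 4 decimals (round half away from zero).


19.6468

BᵀP = [0.1250 0.5000; 5.5000 -0.5000]
S = R + BᵀPB = [2 0; 0 2] + [1.5625 1.2500; 1.2500 10.0000] = [3.5625 1.2500; 1.2500 12.0000]
BᵀPA = [1.4375 0.1250; -4.2500 -17.0000]
K = S⁻¹·BᵀPA = [0.5478 0.5524; -0.4112 -1.4742]
A−BK = [0.0486 -0.3278; 2.1791 2.2914]
AᵀP(A−BK) = [2.0273 3.3156; 3.3156 7.3695]
P' = Q + AᵀP(A−BK) = [10.0273 6.3156; 6.3156 9.6195]
tr(P') = 19.6468


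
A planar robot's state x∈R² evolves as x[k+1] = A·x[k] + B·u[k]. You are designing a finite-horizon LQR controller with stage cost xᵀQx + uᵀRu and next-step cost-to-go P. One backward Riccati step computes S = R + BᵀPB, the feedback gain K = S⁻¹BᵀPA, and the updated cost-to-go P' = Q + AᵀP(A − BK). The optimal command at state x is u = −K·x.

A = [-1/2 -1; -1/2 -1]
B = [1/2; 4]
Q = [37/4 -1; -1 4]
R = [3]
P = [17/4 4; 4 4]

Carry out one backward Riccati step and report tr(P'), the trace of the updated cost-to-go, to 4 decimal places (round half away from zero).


BᵀP = [18.1250 18.0000]
S = R + BᵀPB = [3] + [81.0625] = [84.0625]
BᵀPA = [-18.0625 -36.1250]
K = S⁻¹·BᵀPA = [-0.2149 -0.4297]
A−BK = [-0.3926 -0.7851; 0.3595 0.7190]
AᵀP(A−BK) = [0.1814 0.3628; 0.3628 0.7257]
P' = Q + AᵀP(A−BK) = [9.4314 -0.6372; -0.6372 4.7257]
tr(P') = 14.1571

14.1571


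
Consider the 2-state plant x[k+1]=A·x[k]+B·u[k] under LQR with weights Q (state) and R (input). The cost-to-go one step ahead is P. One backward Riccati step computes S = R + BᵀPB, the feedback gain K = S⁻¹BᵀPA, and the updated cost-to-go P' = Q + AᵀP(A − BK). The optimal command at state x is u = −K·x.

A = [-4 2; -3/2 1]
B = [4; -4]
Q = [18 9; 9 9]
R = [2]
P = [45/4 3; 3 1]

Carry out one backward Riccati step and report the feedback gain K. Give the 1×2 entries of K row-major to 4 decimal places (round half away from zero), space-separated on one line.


-1.4118 0.7255

BᵀP = [33.0000 8.0000]
S = R + BᵀPB = [2] + [100.0000] = [102.0000]
BᵀPA = [-144.0000 74.0000]
K = S⁻¹·BᵀPA = [-1.4118 0.7255]
A−BK = [1.6471 -0.9020; -7.1471 3.9020]
AᵀP(A−BK) = [14.9559 -8.0294; -8.0294 4.3137]
P' = Q + AᵀP(A−BK) = [32.9559 0.9706; 0.9706 13.3137]
tr(P') = 46.2696


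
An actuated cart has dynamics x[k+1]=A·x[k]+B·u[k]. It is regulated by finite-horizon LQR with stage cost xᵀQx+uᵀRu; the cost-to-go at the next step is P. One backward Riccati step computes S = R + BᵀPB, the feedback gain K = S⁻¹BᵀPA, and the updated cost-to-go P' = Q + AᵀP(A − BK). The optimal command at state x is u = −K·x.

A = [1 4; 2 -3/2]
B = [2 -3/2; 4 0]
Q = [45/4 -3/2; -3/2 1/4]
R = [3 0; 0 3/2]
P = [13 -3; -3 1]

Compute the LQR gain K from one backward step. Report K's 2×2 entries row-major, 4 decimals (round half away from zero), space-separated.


BᵀP = [14.0000 -2.0000; -19.5000 4.5000]
S = R + BᵀPB = [3 0; 0 3/2] + [20.0000 -21.0000; -21.0000 29.2500] = [23.0000 -21.0000; -21.0000 30.7500]
BᵀPA = [10.0000 59.0000; -10.5000 -84.7500]
K = S⁻¹·BᵀPA = [0.3268 0.1296; -0.1183 -2.6676]
A−BK = [0.1690 -0.2606; 0.6930 -2.0183]
AᵀP(A−BK) = [0.4901 0.1944; 0.1944 12.5254]
P' = Q + AᵀP(A−BK) = [11.7401 -1.3056; -1.3056 12.7754]
tr(P') = 24.5155

0.3268 0.1296 -0.1183 -2.6676


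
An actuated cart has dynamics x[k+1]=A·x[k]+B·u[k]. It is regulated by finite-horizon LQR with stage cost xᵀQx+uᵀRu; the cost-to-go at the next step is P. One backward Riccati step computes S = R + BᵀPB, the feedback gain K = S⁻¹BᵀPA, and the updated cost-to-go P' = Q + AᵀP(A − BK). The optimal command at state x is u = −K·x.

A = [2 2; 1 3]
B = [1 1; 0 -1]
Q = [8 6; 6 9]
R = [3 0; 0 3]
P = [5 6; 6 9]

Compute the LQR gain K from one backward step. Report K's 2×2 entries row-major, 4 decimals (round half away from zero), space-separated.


BᵀP = [5.0000 6.0000; -1.0000 -3.0000]
S = R + BᵀPB = [3 0; 0 3] + [5.0000 -1.0000; -1.0000 2.0000] = [8.0000 -1.0000; -1.0000 5.0000]
BᵀPA = [16.0000 28.0000; -5.0000 -11.0000]
K = S⁻¹·BᵀPA = [1.9231 3.3077; -0.6154 -1.5385]
A−BK = [0.6923 0.2308; 0.3846 1.4615]
AᵀP(A−BK) = [19.1538 34.3846; 34.3846 63.4615]
P' = Q + AᵀP(A−BK) = [27.1538 40.3846; 40.3846 72.4615]
tr(P') = 99.6154

1.9231 3.3077 -0.6154 -1.5385


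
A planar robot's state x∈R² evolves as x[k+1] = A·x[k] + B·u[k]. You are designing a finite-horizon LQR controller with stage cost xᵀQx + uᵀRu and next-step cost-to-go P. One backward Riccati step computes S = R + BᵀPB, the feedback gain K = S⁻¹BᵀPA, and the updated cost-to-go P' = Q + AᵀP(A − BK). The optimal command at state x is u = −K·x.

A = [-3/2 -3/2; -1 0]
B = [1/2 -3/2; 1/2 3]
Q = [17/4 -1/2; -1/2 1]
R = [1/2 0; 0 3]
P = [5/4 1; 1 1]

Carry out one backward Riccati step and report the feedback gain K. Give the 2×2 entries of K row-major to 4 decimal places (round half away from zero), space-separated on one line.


BᵀP = [1.1250 1.0000; 1.1250 1.5000]
S = R + BᵀPB = [1/2 0; 0 3] + [1.0625 1.3125; 1.3125 2.8125] = [1.5625 1.3125; 1.3125 5.8125]
BᵀPA = [-2.6875 -1.6875; -3.1875 -1.6875]
K = S⁻¹·BᵀPA = [-1.5541 -1.0318; -0.1975 -0.0573]
A−BK = [-1.0191 -1.0701; 0.3694 0.6879]
AᵀP(A−BK) = [2.0064 1.3567; 1.3567 0.9745]
P' = Q + AᵀP(A−BK) = [6.2564 0.8567; 0.8567 1.9745]
tr(P') = 8.2309

-1.5541 -1.0318 -0.1975 -0.0573


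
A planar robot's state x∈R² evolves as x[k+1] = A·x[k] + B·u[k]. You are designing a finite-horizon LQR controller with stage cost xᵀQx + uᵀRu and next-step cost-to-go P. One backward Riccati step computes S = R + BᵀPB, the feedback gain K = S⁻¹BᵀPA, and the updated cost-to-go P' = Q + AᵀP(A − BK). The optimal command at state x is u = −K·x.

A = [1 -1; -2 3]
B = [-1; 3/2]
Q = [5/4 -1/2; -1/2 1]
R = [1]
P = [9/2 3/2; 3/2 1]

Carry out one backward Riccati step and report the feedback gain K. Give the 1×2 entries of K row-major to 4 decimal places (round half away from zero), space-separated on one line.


BᵀP = [-2.2500 0.0000]
S = R + BᵀPB = [1] + [2.2500] = [3.2500]
BᵀPA = [-2.2500 2.2500]
K = S⁻¹·BᵀPA = [-0.6923 0.6923]
A−BK = [0.3077 -0.3077; -0.9615 1.9615]
AᵀP(A−BK) = [0.9423 -1.4423; -1.4423 2.9423]
P' = Q + AᵀP(A−BK) = [2.1923 -1.9423; -1.9423 3.9423]
tr(P') = 6.1346

-0.6923 0.6923


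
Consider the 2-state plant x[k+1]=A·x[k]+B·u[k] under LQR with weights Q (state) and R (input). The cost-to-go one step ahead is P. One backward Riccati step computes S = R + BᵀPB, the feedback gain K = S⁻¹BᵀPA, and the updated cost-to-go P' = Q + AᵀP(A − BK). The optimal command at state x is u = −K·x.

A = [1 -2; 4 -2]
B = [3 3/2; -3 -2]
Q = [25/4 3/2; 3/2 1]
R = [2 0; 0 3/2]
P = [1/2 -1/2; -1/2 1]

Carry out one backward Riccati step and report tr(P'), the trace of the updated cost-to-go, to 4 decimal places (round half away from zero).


BᵀP = [3.0000 -4.5000; 1.7500 -2.7500]
S = R + BᵀPB = [2 0; 0 3/2] + [22.5000 13.5000; 13.5000 8.1250] = [24.5000 13.5000; 13.5000 9.6250]
BᵀPA = [-15.0000 3.0000; -9.2500 2.0000]
K = S⁻¹·BᵀPA = [-0.3641 0.0350; -0.4504 0.1587]
A−BK = [2.7678 -2.3431; 2.0070 -1.5776]
AᵀP(A−BK) = [2.8728 -2.0070; -2.0070 1.5776]
P' = Q + AᵀP(A−BK) = [9.1228 -0.5070; -0.5070 2.5776]
tr(P') = 11.7004

11.7004


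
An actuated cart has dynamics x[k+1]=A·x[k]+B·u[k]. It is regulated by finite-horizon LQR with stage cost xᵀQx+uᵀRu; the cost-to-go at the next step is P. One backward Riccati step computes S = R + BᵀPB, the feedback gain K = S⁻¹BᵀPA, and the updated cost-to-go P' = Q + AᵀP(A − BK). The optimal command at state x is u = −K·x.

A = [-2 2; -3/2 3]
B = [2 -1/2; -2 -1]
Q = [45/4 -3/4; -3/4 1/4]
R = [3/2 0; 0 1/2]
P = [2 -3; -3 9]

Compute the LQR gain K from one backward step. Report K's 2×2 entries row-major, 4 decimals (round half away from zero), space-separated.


BᵀP = [10.0000 -24.0000; 2.0000 -7.5000]
S = R + BᵀPB = [3/2 0; 0 1/2] + [68.0000 19.0000; 19.0000 6.5000] = [69.5000 19.0000; 19.0000 7.0000]
BᵀPA = [16.0000 -52.0000; 7.2500 -18.5000]
K = S⁻¹·BᵀPA = [-0.2052 -0.0996; 1.5926 -2.3725]
A−BK = [-0.7933 1.0129; -0.3177 0.4283]
AᵀP(A−BK) = [1.9863 -2.7057; -2.7057 3.9293]
P' = Q + AᵀP(A−BK) = [13.2363 -3.4557; -3.4557 4.1793]
tr(P') = 17.4156

-0.2052 -0.0996 1.5926 -2.3725


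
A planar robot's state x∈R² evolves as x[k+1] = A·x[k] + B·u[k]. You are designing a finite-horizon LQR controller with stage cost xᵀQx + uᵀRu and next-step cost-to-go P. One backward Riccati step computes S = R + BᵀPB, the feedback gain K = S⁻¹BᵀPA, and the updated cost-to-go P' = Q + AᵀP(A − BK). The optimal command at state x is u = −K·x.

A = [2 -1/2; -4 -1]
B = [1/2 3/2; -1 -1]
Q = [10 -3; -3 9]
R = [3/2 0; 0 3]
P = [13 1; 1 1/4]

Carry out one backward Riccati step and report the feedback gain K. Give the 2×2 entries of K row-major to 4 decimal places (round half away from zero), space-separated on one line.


0.7222 -0.0833 0.8889 -0.3333

BᵀP = [5.5000 0.2500; 18.5000 1.2500]
S = R + BᵀPB = [3/2 0; 0 3] + [2.5000 8.0000; 8.0000 26.5000] = [4.0000 8.0000; 8.0000 29.5000]
BᵀPA = [10.0000 -3.0000; 32.0000 -10.5000]
K = S⁻¹·BᵀPA = [0.7222 -0.0833; 0.8889 -0.3333]
A−BK = [0.3056 0.0417; -2.3889 -1.4167]
AᵀP(A−BK) = [4.3333 -0.5000; -0.5000 0.7500]
P' = Q + AᵀP(A−BK) = [14.3333 -3.5000; -3.5000 9.7500]
tr(P') = 24.0833


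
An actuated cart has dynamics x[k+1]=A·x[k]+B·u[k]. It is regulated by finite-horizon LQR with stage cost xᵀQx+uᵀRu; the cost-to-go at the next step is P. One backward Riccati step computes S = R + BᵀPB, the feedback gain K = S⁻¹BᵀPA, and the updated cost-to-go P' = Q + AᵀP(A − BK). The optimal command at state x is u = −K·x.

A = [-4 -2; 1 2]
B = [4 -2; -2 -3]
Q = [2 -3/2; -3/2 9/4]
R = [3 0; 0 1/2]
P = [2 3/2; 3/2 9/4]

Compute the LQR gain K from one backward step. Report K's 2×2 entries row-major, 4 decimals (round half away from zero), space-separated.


-0.7082 -0.5016 0.2991 -0.2090

BᵀP = [5.0000 1.5000; -8.5000 -9.7500]
S = R + BᵀPB = [3 0; 0 1/2] + [17.0000 -14.5000; -14.5000 46.2500] = [20.0000 -14.5000; -14.5000 46.7500]
BᵀPA = [-18.5000 -7.0000; 24.2500 -2.5000]
K = S⁻¹·BᵀPA = [-0.7082 -0.5016; 0.2991 -0.2090]
A−BK = [-0.5692 -0.4119; 0.4809 0.3698]
AᵀP(A−BK) = [1.8963 1.2904; 1.2904 0.9665]
P' = Q + AᵀP(A−BK) = [3.8963 -0.2096; -0.2096 3.2165]
tr(P') = 7.1129


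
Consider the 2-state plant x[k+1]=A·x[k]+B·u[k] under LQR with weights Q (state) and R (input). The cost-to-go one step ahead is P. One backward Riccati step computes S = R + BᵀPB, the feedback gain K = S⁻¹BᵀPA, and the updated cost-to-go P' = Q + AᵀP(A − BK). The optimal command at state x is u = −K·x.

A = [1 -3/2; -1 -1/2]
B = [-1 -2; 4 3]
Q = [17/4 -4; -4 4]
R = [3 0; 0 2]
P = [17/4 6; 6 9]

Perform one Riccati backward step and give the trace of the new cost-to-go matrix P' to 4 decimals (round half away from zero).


BᵀP = [19.7500 30.0000; 9.5000 15.0000]
S = R + BᵀPB = [3 0; 0 2] + [100.2500 50.5000; 50.5000 26.0000] = [103.2500 50.5000; 50.5000 28.0000]
BᵀPA = [-10.2500 -44.6250; -5.5000 -21.7500]
K = S⁻¹·BᵀPA = [-0.0271 -0.4435; -0.1475 0.0231]
A−BK = [0.6779 -1.8973; -0.4490 1.2047]
AᵀP(A−BK) = [0.1607 -0.2938; -0.2938 1.5237]
P' = Q + AᵀP(A−BK) = [4.4107 -4.2938; -4.2938 5.5237]
tr(P') = 9.9343

9.9343


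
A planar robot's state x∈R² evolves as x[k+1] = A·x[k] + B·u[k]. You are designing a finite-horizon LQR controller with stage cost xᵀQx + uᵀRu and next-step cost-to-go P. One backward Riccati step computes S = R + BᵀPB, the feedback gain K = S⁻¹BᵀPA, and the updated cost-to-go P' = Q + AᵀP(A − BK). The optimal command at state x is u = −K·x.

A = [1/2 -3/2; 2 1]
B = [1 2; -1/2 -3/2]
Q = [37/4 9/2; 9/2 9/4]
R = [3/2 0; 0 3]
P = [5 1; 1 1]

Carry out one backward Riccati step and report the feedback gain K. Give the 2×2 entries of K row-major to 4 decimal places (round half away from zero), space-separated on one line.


0.4516 -0.4516 0.0792 -0.4428

BᵀP = [4.5000 0.5000; 8.5000 0.5000]
S = R + BᵀPB = [3/2 0; 0 3] + [4.2500 8.2500; 8.2500 16.2500] = [5.7500 8.2500; 8.2500 19.2500]
BᵀPA = [3.2500 -6.2500; 5.2500 -12.2500]
K = S⁻¹·BᵀPA = [0.4516 -0.4516; 0.0792 -0.4428]
A−BK = [-0.1100 -0.1628; 2.3446 0.1100]
AᵀP(A−BK) = [5.3666 -0.4575; -0.4575 1.0029]
P' = Q + AᵀP(A−BK) = [14.6166 4.0425; 4.0425 3.2529]
tr(P') = 17.8695


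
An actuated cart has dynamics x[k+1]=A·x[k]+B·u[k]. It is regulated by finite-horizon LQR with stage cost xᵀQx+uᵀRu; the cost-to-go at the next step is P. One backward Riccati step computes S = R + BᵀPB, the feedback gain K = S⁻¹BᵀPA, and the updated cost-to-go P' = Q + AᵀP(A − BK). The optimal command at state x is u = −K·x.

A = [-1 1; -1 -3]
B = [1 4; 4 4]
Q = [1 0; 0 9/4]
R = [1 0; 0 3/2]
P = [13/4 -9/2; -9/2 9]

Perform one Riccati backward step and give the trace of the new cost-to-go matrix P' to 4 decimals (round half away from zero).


BᵀP = [-14.7500 31.5000; -5.0000 18.0000]
S = R + BᵀPB = [1 0; 0 3/2] + [111.2500 67.0000; 67.0000 52.0000] = [112.2500 67.0000; 67.0000 53.5000]
BᵀPA = [-16.7500 -109.2500; -13.0000 -59.0000]
K = S⁻¹·BᵀPA = [-0.0166 -1.2476; -0.2222 0.4596]
A−BK = [-0.0945 0.4090; -0.0448 0.1519]
AᵀP(A−BK) = [0.0833 -0.1724; -0.1724 2.0657]
P' = Q + AᵀP(A−BK) = [1.0833 -0.1724; -0.1724 4.3157]
tr(P') = 5.3990

5.3990


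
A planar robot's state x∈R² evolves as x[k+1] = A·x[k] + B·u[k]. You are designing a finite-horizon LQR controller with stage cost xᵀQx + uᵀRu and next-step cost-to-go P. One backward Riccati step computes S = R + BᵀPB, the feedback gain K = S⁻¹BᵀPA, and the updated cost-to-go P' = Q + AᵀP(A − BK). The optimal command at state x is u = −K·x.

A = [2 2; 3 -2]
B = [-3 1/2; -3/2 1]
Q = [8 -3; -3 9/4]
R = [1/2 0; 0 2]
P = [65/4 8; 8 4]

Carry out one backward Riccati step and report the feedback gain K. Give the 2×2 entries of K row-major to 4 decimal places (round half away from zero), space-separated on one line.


-0.9051 -0.2769 0.0888 -0.0259

BᵀP = [-60.7500 -30.0000; 16.1250 8.0000]
S = R + BᵀPB = [1/2 0; 0 2] + [227.2500 -60.3750; -60.3750 16.0625] = [227.7500 -60.3750; -60.3750 18.0625]
BᵀPA = [-211.5000 -61.5000; 56.2500 16.2500]
K = S⁻¹·BᵀPA = [-0.9051 -0.2769; 0.0888 -0.0259]
A−BK = [-0.7597 1.1823; 1.5535 -2.3895]
AᵀP(A−BK) = [0.5743 -0.1072; -0.1072 0.3916]
P' = Q + AᵀP(A−BK) = [8.5743 -3.1072; -3.1072 2.6416]
tr(P') = 11.2159


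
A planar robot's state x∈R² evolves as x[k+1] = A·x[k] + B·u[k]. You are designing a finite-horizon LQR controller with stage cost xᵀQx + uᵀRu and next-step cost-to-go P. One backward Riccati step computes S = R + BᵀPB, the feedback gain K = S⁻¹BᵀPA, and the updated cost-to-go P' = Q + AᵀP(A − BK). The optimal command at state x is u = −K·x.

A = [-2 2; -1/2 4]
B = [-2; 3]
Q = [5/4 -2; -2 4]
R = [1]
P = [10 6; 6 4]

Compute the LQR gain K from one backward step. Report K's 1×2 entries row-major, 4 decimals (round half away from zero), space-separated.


BᵀP = [-2.0000 0.0000]
S = R + BᵀPB = [1] + [4.0000] = [5.0000]
BᵀPA = [4.0000 -4.0000]
K = S⁻¹·BᵀPA = [0.8000 -0.8000]
A−BK = [-0.4000 0.4000; -2.9000 6.4000]
AᵀP(A−BK) = [49.8000 -98.8000; -98.8000 196.8000]
P' = Q + AᵀP(A−BK) = [51.0500 -100.8000; -100.8000 200.8000]
tr(P') = 251.8500

0.8000 -0.8000


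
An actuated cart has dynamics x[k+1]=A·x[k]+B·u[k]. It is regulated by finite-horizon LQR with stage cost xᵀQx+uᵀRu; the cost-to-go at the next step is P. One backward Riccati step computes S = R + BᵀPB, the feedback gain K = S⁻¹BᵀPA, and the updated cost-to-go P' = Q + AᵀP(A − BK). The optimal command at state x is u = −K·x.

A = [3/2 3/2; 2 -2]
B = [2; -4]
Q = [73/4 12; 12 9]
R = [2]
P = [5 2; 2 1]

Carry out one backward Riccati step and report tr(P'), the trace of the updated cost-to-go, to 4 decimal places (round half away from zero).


BᵀP = [2.0000 0.0000]
S = R + BᵀPB = [2] + [4.0000] = [6.0000]
BᵀPA = [3.0000 3.0000]
K = S⁻¹·BᵀPA = [0.5000 0.5000]
A−BK = [0.5000 0.5000; 4.0000 0.0000]
AᵀP(A−BK) = [25.7500 5.7500; 5.7500 1.7500]
P' = Q + AᵀP(A−BK) = [44.0000 17.7500; 17.7500 10.7500]
tr(P') = 54.7500

54.7500


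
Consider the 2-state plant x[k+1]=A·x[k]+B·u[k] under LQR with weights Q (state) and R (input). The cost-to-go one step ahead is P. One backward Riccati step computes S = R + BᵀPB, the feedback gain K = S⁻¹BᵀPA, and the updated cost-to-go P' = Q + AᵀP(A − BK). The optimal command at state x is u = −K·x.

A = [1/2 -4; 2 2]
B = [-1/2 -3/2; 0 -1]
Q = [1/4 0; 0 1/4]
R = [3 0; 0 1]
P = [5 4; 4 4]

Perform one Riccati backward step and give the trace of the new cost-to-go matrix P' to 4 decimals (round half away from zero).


BᵀP = [-2.5000 -2.0000; -11.5000 -10.0000]
S = R + BᵀPB = [3 0; 0 1] + [1.2500 5.7500; 5.7500 27.2500] = [4.2500 5.7500; 5.7500 28.2500]
BᵀPA = [-5.2500 6.0000; -25.7500 26.0000]
K = S⁻¹·BᵀPA = [-0.0029 0.2299; -0.9109 0.8736]
A−BK = [-0.8678 -2.5747; 1.0891 2.8736]
AᵀP(A−BK) = [1.7787 1.7011; 1.7011 7.9080]
P' = Q + AᵀP(A−BK) = [2.0287 1.7011; 1.7011 8.1580]
tr(P') = 10.1868

10.1868


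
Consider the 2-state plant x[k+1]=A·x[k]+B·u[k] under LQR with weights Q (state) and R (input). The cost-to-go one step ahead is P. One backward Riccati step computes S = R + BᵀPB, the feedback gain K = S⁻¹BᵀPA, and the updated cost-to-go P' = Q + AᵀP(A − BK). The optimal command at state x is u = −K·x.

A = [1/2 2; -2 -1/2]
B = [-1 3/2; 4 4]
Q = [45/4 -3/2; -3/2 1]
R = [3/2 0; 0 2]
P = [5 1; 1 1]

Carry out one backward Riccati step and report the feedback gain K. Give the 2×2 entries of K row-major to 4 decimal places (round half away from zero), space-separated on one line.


BᵀP = [-1.0000 3.0000; 11.5000 5.5000]
S = R + BᵀPB = [3/2 0; 0 2] + [13.0000 10.5000; 10.5000 39.2500] = [14.5000 10.5000; 10.5000 41.2500]
BᵀPA = [-6.5000 -3.5000; -5.2500 20.2500]
K = S⁻¹·BᵀPA = [-0.4366 -0.7317; -0.0161 0.6772]
A−BK = [0.0876 0.2525; -0.1891 -0.2817]
AᵀP(A−BK) = [0.3274 0.5488; 0.5488 1.9762]
P' = Q + AᵀP(A−BK) = [11.5774 -0.9512; -0.9512 2.9762]
tr(P') = 14.5536

-0.4366 -0.7317 -0.0161 0.6772


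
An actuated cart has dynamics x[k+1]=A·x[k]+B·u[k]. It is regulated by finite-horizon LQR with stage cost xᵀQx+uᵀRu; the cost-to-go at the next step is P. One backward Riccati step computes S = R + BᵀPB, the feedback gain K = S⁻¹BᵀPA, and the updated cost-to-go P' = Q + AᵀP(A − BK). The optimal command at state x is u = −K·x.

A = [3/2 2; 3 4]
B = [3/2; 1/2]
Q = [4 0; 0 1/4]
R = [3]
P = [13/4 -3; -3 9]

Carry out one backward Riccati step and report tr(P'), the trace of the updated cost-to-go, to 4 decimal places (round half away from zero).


165.7326

BᵀP = [3.3750 0.0000]
S = R + BᵀPB = [3] + [5.0625] = [8.0625]
BᵀPA = [5.0625 6.7500]
K = S⁻¹·BᵀPA = [0.6279 0.8372]
A−BK = [0.5581 0.7442; 2.6860 3.5814]
AᵀP(A−BK) = [58.1337 77.5116; 77.5116 103.3488]
P' = Q + AᵀP(A−BK) = [62.1337 77.5116; 77.5116 103.5988]
tr(P') = 165.7326


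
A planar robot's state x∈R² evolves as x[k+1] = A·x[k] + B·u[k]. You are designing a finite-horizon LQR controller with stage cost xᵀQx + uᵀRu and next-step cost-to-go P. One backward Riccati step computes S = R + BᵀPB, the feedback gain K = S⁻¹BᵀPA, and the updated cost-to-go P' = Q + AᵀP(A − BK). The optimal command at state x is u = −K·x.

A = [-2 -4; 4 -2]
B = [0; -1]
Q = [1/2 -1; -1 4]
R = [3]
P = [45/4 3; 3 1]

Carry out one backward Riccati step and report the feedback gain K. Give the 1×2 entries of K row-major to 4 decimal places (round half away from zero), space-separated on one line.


0.5000 3.5000

BᵀP = [-3.0000 -1.0000]
S = R + BᵀPB = [3] + [1.0000] = [4.0000]
BᵀPA = [2.0000 14.0000]
K = S⁻¹·BᵀPA = [0.5000 3.5000]
A−BK = [-2.0000 -4.0000; 4.5000 1.5000]
AᵀP(A−BK) = [12.0000 39.0000; 39.0000 183.0000]
P' = Q + AᵀP(A−BK) = [12.5000 38.0000; 38.0000 187.0000]
tr(P') = 199.5000


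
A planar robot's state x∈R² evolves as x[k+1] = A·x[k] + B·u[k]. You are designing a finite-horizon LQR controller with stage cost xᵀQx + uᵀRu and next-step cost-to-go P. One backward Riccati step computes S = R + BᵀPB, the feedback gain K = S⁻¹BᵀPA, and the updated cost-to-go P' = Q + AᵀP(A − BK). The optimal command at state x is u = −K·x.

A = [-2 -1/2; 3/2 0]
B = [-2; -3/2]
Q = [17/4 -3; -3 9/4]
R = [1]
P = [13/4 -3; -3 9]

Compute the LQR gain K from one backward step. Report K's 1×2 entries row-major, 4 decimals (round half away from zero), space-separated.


BᵀP = [-2.0000 -7.5000]
S = R + BᵀPB = [1] + [15.2500] = [16.2500]
BᵀPA = [-7.2500 1.0000]
K = S⁻¹·BᵀPA = [-0.4462 0.0615]
A−BK = [-2.8923 -0.3769; 0.8308 0.0923]
AᵀP(A−BK) = [48.0154 5.9462; 5.9462 0.7510]
P' = Q + AᵀP(A−BK) = [52.2654 2.9462; 2.9462 3.0010]
tr(P') = 55.2663

-0.4462 0.0615


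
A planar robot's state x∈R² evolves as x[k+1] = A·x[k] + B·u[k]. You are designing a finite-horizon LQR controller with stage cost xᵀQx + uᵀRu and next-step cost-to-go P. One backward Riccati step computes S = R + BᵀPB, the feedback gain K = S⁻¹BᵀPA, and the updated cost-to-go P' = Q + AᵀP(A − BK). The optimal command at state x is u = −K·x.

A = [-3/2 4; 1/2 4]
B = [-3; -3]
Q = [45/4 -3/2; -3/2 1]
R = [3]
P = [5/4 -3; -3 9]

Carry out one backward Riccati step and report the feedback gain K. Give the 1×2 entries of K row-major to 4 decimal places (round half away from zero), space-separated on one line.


BᵀP = [5.2500 -18.0000]
S = R + BᵀPB = [3] + [38.2500] = [41.2500]
BᵀPA = [-16.8750 -51.0000]
K = S⁻¹·BᵀPA = [-0.4091 -1.2364]
A−BK = [-2.7273 0.2909; -0.7273 0.2909]
AᵀP(A−BK) = [2.6591 1.6364; 1.6364 4.9455]
P' = Q + AᵀP(A−BK) = [13.9091 0.1364; 0.1364 5.9455]
tr(P') = 19.8545

-0.4091 -1.2364
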